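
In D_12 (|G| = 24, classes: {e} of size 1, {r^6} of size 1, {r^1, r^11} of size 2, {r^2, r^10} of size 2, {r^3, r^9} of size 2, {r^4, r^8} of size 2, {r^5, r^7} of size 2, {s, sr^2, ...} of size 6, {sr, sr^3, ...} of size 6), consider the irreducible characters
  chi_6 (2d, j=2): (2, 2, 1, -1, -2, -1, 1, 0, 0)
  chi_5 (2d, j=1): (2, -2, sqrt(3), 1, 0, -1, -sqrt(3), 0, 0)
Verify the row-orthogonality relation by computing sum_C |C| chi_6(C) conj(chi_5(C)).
Sum = 0; so <chi_6, chi_5> = 0 (distinct irreducibles are orthogonal).

Justification: Compute term by term over conjugacy classes (|C| * chi_6(C) * conj(chi_5(C))):
  1*(2)*conj(2) + 1*(2)*conj(-2) + 2*(1)*conj(sqrt(3)) + 2*(-1)*conj(1) + 2*(-2)*conj(0) + 2*(-1)*conj(-1) + 2*(1)*conj(-sqrt(3)) + 6*(0)*conj(0) + 6*(0)*conj(0)
  = (4) + (-4) + (2*sqrt(3)) + (-2) + (0) + (2) + (-2*sqrt(3)) + (0) + (0)
  = 0.
Dividing by |G| = 24 gives 0/24 = 0, matching the row-orthogonality relation <chi_6, chi_5> = [chi_6 = chi_5].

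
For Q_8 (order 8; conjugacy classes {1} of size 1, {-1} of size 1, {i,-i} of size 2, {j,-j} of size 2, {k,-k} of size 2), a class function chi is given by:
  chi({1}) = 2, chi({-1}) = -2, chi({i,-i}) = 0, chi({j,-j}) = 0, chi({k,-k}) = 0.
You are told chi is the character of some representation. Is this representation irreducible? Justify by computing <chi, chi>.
Irreducible: <chi, chi> = 1.

Derivation: <chi, chi> = (1/|G|) sum_C |C| * |chi(C)|^2 = (1/8)[1*|2|^2 + 1*|-2|^2 + 2*|0|^2 + 2*|0|^2 + 2*|0|^2]
  = (1/8)[(4) + (4) + (0) + (0) + (0)] = 8/8 = 1.
A character is irreducible iff <chi, chi> = 1, so this representation is irreducible.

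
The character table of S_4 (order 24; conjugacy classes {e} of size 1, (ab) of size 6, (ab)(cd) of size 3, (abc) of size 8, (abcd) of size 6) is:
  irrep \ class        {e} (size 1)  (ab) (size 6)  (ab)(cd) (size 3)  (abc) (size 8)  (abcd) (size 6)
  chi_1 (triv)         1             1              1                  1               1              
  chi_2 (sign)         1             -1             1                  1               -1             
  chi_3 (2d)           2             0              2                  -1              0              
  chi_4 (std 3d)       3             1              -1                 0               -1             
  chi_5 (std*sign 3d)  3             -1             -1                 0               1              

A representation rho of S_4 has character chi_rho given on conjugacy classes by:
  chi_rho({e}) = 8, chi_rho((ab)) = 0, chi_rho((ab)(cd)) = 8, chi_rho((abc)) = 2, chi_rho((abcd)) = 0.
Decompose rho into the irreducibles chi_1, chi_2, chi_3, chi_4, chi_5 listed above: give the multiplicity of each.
Multiplicities: chi_1: 2, chi_2: 2, chi_3: 2, chi_4: 0, chi_5: 0.

Details: Use <chi_rho, chi> = (1/|G|) sum_C |C| * chi_rho(C) * conj(chi(C)) with |G| = 24 for each irreducible chi in the table:
  <chi_rho, chi_1> = (1/24)[1*(8)*conj(1) + 6*(0)*conj(1) + 3*(8)*conj(1) + 8*(2)*conj(1) + 6*(0)*conj(1)]
      = (1/24)[(8) + (0) + (24) + (16) + (0)] = 48/24 = 2
  <chi_rho, chi_2> = (1/24)[1*(8)*conj(1) + 6*(0)*conj(-1) + 3*(8)*conj(1) + 8*(2)*conj(1) + 6*(0)*conj(-1)]
      = (1/24)[(8) + (0) + (24) + (16) + (0)] = 48/24 = 2
  <chi_rho, chi_3> = (1/24)[1*(8)*conj(2) + 6*(0)*conj(0) + 3*(8)*conj(2) + 8*(2)*conj(-1) + 6*(0)*conj(0)]
      = (1/24)[(16) + (0) + (48) + (-16) + (0)] = 48/24 = 2
  <chi_rho, chi_4> = (1/24)[1*(8)*conj(3) + 6*(0)*conj(1) + 3*(8)*conj(-1) + 8*(2)*conj(0) + 6*(0)*conj(-1)]
      = (1/24)[(24) + (0) + (-24) + (0) + (0)] = 0/24 = 0
  <chi_rho, chi_5> = (1/24)[1*(8)*conj(3) + 6*(0)*conj(-1) + 3*(8)*conj(-1) + 8*(2)*conj(0) + 6*(0)*conj(1)]
      = (1/24)[(24) + (0) + (-24) + (0) + (0)] = 0/24 = 0
Dimension check: dim(rho) = sum (mult * dim) = 2*1 + 2*1 + 2*2 + 0*3 + 0*3 = 8 = chi_rho(e) = 8.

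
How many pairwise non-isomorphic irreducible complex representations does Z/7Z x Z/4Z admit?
28

Explanation: The number of irreducible complex representations of a finite group equals its number of conjugacy classes. Z/7Z x Z/4Z is abelian of order 28, so every element is its own conjugacy class: 28 classes, so Z/7Z x Z/4Z (order 28) has exactly 28 irreducible complex representations.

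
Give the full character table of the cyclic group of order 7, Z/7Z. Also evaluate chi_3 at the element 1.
Character table of Z/7Z (irreps indexed chi_0,...,chi_6 with chi_k(m) = zeta_7^(k*m), zeta_7 = exp(2*pi*i/7)):
  irrep \ class  {0} (size 1)  {1} (size 1)    {2} (size 1)    {3} (size 1)    {4} (size 1)    {5} (size 1)    {6} (size 1)  
  chi_0          1             1               1               1               1               1               1             
  chi_1          1             exp(2*I*pi/7)   exp(4*I*pi/7)   exp(6*I*pi/7)   exp(-6*I*pi/7)  exp(-4*I*pi/7)  exp(-2*I*pi/7)
  chi_2          1             exp(4*I*pi/7)   exp(-6*I*pi/7)  exp(-2*I*pi/7)  exp(2*I*pi/7)   exp(6*I*pi/7)   exp(-4*I*pi/7)
  chi_3          1             exp(6*I*pi/7)   exp(-2*I*pi/7)  exp(4*I*pi/7)   exp(-4*I*pi/7)  exp(2*I*pi/7)   exp(-6*I*pi/7)
  chi_4          1             exp(-6*I*pi/7)  exp(2*I*pi/7)   exp(-4*I*pi/7)  exp(4*I*pi/7)   exp(-2*I*pi/7)  exp(6*I*pi/7) 
  chi_5          1             exp(-4*I*pi/7)  exp(6*I*pi/7)   exp(2*I*pi/7)   exp(-2*I*pi/7)  exp(-6*I*pi/7)  exp(4*I*pi/7) 
  chi_6          1             exp(-2*I*pi/7)  exp(-4*I*pi/7)  exp(-6*I*pi/7)  exp(6*I*pi/7)   exp(4*I*pi/7)   exp(2*I*pi/7) 

Spot check: chi_3(1) = zeta_7^(3*1) = zeta_7^3 = exp(6*I*pi/7).

Proof sketch: Z/7Z is abelian, so all 7 irreducible complex representations are 1-dimensional. They are given by chi_k(m) = zeta_7^(k*m) for k = 0,...,6. Row orthogonality: sum_m chi_k(m) conj(chi_l(m)) = 7 * [k = l].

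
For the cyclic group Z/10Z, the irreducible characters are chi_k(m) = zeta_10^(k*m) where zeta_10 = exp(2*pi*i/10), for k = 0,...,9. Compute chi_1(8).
chi_1(8) = zeta_10^8 = exp(-2*I*pi/5)

Proof sketch: chi_1(8) = zeta_10^(1*8) = zeta_10^8. Since zeta_10^10 = 1, this equals zeta_10^8 = exp(2*pi*i*8/10) = exp(-2*I*pi/5).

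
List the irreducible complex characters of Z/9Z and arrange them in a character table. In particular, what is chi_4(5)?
Character table of Z/9Z (irreps indexed chi_0,...,chi_8 with chi_k(m) = zeta_9^(k*m), zeta_9 = exp(2*pi*i/9)):
  irrep \ class  {0} (size 1)  {1} (size 1)    {2} (size 1)    {3} (size 1)    {4} (size 1)    {5} (size 1)    {6} (size 1)    {7} (size 1)    {8} (size 1)  
  chi_0          1             1               1               1               1               1               1               1               1             
  chi_1          1             exp(2*I*pi/9)   exp(4*I*pi/9)   exp(2*I*pi/3)   exp(8*I*pi/9)   exp(-8*I*pi/9)  exp(-2*I*pi/3)  exp(-4*I*pi/9)  exp(-2*I*pi/9)
  chi_2          1             exp(4*I*pi/9)   exp(8*I*pi/9)   exp(-2*I*pi/3)  exp(-2*I*pi/9)  exp(2*I*pi/9)   exp(2*I*pi/3)   exp(-8*I*pi/9)  exp(-4*I*pi/9)
  chi_3          1             exp(2*I*pi/3)   exp(-2*I*pi/3)  1               exp(2*I*pi/3)   exp(-2*I*pi/3)  1               exp(2*I*pi/3)   exp(-2*I*pi/3)
  chi_4          1             exp(8*I*pi/9)   exp(-2*I*pi/9)  exp(2*I*pi/3)   exp(-4*I*pi/9)  exp(4*I*pi/9)   exp(-2*I*pi/3)  exp(2*I*pi/9)   exp(-8*I*pi/9)
  chi_5          1             exp(-8*I*pi/9)  exp(2*I*pi/9)   exp(-2*I*pi/3)  exp(4*I*pi/9)   exp(-4*I*pi/9)  exp(2*I*pi/3)   exp(-2*I*pi/9)  exp(8*I*pi/9) 
  chi_6          1             exp(-2*I*pi/3)  exp(2*I*pi/3)   1               exp(-2*I*pi/3)  exp(2*I*pi/3)   1               exp(-2*I*pi/3)  exp(2*I*pi/3) 
  chi_7          1             exp(-4*I*pi/9)  exp(-8*I*pi/9)  exp(2*I*pi/3)   exp(2*I*pi/9)   exp(-2*I*pi/9)  exp(-2*I*pi/3)  exp(8*I*pi/9)   exp(4*I*pi/9) 
  chi_8          1             exp(-2*I*pi/9)  exp(-4*I*pi/9)  exp(-2*I*pi/3)  exp(-8*I*pi/9)  exp(8*I*pi/9)   exp(2*I*pi/3)   exp(4*I*pi/9)   exp(2*I*pi/9) 

Spot check: chi_4(5) = zeta_9^(4*5) = zeta_9^20 = exp(4*I*pi/9).

Argument: Z/9Z is abelian, so all 9 irreducible complex representations are 1-dimensional. They are given by chi_k(m) = zeta_9^(k*m) for k = 0,...,8. Row orthogonality: sum_m chi_k(m) conj(chi_l(m)) = 9 * [k = l].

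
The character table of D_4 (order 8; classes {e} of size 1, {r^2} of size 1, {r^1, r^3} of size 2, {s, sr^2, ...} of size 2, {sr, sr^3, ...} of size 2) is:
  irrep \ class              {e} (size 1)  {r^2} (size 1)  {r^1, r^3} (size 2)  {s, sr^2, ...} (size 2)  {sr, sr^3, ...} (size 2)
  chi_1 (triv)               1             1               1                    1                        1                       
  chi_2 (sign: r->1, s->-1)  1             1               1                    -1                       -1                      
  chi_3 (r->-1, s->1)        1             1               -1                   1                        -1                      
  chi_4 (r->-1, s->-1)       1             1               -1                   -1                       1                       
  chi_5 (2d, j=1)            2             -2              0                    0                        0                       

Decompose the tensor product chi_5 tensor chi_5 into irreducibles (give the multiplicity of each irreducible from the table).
chi_5 tensor chi_5 = chi_1 + chi_2 + chi_3 + chi_4 (all other irreducibles have multiplicity 0).

Justification: The character of a tensor product is the pointwise product (chi_5 * chi_5)(C) = chi_5(C) * chi_5(C):
  {e}: (2)*(2), {r^2}: (-2)*(-2), {r^1, r^3}: (0)*(0), {s, sr^2, ...}: (0)*(0), {sr, sr^3, ...}: (0)*(0)
so (chi_5 * chi_5) takes values
  {e} -> 4, {r^2} -> 4, {r^1, r^3} -> 0, {s, sr^2, ...} -> 0, {sr, sr^3, ...} -> 0.
Now take the inner product of this character with each irreducible chi from the table, <chi_5*chi_5, chi> = (1/8) sum_C |C| (chi_5*chi_5)(C) conj(chi(C)):
  <chi_5*chi_5, chi_1> = (1/8)[1*(4)*conj(1) + 1*(4)*conj(1) + 2*(0)*conj(1) + 2*(0)*conj(1) + 2*(0)*conj(1)]
      = (1/8)[(4) + (4) + (0) + (0) + (0)] = 8/8 = 1
  <chi_5*chi_5, chi_2> = (1/8)[1*(4)*conj(1) + 1*(4)*conj(1) + 2*(0)*conj(1) + 2*(0)*conj(-1) + 2*(0)*conj(-1)]
      = (1/8)[(4) + (4) + (0) + (0) + (0)] = 8/8 = 1
  <chi_5*chi_5, chi_3> = (1/8)[1*(4)*conj(1) + 1*(4)*conj(1) + 2*(0)*conj(-1) + 2*(0)*conj(1) + 2*(0)*conj(-1)]
      = (1/8)[(4) + (4) + (0) + (0) + (0)] = 8/8 = 1
  <chi_5*chi_5, chi_4> = (1/8)[1*(4)*conj(1) + 1*(4)*conj(1) + 2*(0)*conj(-1) + 2*(0)*conj(-1) + 2*(0)*conj(1)]
      = (1/8)[(4) + (4) + (0) + (0) + (0)] = 8/8 = 1
  <chi_5*chi_5, chi_5> = (1/8)[1*(4)*conj(2) + 1*(4)*conj(-2) + 2*(0)*conj(0) + 2*(0)*conj(0) + 2*(0)*conj(0)]
      = (1/8)[(8) + (-8) + (0) + (0) + (0)] = 0/8 = 0
Hence the multiplicities are chi_1: 1, chi_2: 1, chi_3: 1, chi_4: 1. Dimension check: dim(chi_5)*dim(chi_5) = 2*2 = 4 and sum (mult * dim) = 1*1 + 1*1 + 1*1 + 1*1 = 4.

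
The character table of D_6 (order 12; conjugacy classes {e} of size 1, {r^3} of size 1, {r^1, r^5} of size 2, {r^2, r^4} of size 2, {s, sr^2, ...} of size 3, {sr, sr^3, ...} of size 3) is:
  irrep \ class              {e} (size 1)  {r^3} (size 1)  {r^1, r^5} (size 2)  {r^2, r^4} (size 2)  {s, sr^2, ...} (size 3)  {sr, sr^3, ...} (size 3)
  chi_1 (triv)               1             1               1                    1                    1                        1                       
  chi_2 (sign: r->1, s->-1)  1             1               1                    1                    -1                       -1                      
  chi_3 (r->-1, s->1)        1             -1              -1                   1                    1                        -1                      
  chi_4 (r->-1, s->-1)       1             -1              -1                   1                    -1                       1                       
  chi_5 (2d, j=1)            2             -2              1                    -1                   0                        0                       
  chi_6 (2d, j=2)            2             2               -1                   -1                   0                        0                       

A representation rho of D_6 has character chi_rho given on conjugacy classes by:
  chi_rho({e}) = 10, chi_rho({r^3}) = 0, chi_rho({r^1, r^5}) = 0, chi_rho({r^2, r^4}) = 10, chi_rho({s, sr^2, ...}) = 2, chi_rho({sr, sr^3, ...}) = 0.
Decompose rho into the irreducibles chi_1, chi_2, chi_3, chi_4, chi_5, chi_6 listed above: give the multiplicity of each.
Multiplicities: chi_1: 3, chi_2: 2, chi_3: 3, chi_4: 2, chi_5: 0, chi_6: 0.

Explanation: Use <chi_rho, chi> = (1/|G|) sum_C |C| * chi_rho(C) * conj(chi(C)) with |G| = 12 for each irreducible chi in the table:
  <chi_rho, chi_1> = (1/12)[1*(10)*conj(1) + 1*(0)*conj(1) + 2*(0)*conj(1) + 2*(10)*conj(1) + 3*(2)*conj(1) + 3*(0)*conj(1)]
      = (1/12)[(10) + (0) + (0) + (20) + (6) + (0)] = 36/12 = 3
  <chi_rho, chi_2> = (1/12)[1*(10)*conj(1) + 1*(0)*conj(1) + 2*(0)*conj(1) + 2*(10)*conj(1) + 3*(2)*conj(-1) + 3*(0)*conj(-1)]
      = (1/12)[(10) + (0) + (0) + (20) + (-6) + (0)] = 24/12 = 2
  <chi_rho, chi_3> = (1/12)[1*(10)*conj(1) + 1*(0)*conj(-1) + 2*(0)*conj(-1) + 2*(10)*conj(1) + 3*(2)*conj(1) + 3*(0)*conj(-1)]
      = (1/12)[(10) + (0) + (0) + (20) + (6) + (0)] = 36/12 = 3
  <chi_rho, chi_4> = (1/12)[1*(10)*conj(1) + 1*(0)*conj(-1) + 2*(0)*conj(-1) + 2*(10)*conj(1) + 3*(2)*conj(-1) + 3*(0)*conj(1)]
      = (1/12)[(10) + (0) + (0) + (20) + (-6) + (0)] = 24/12 = 2
  <chi_rho, chi_5> = (1/12)[1*(10)*conj(2) + 1*(0)*conj(-2) + 2*(0)*conj(1) + 2*(10)*conj(-1) + 3*(2)*conj(0) + 3*(0)*conj(0)]
      = (1/12)[(20) + (0) + (0) + (-20) + (0) + (0)] = 0/12 = 0
  <chi_rho, chi_6> = (1/12)[1*(10)*conj(2) + 1*(0)*conj(2) + 2*(0)*conj(-1) + 2*(10)*conj(-1) + 3*(2)*conj(0) + 3*(0)*conj(0)]
      = (1/12)[(20) + (0) + (0) + (-20) + (0) + (0)] = 0/12 = 0
Dimension check: dim(rho) = sum (mult * dim) = 3*1 + 2*1 + 3*1 + 2*1 + 0*2 + 0*2 = 10 = chi_rho(e) = 10.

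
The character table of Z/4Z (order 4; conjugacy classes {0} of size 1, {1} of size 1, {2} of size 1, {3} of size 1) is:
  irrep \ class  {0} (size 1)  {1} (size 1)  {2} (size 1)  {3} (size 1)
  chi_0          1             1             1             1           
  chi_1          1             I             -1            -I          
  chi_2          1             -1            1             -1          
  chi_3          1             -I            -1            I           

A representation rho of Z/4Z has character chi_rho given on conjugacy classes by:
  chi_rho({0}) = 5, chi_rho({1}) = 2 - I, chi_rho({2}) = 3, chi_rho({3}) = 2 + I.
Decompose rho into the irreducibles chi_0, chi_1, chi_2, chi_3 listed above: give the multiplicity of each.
Multiplicities: chi_0: 3, chi_1: 0, chi_2: 1, chi_3: 1.

Reasoning: Use <chi_rho, chi> = (1/|G|) sum_C |C| * chi_rho(C) * conj(chi(C)) with |G| = 4 for each irreducible chi in the table:
  <chi_rho, chi_0> = (1/4)[1*(5)*conj(1) + 1*(2 - I)*conj(1) + 1*(3)*conj(1) + 1*(2 + I)*conj(1)]
      = (1/4)[(5) + (2 - I) + (3) + (2 + I)] = 12/4 = 3
  <chi_rho, chi_1> = (1/4)[1*(5)*conj(1) + 1*(2 - I)*conj(I) + 1*(3)*conj(-1) + 1*(2 + I)*conj(-I)]
      = (1/4)[(5) + (-1 - 2*I) + (-3) + (-1 + 2*I)] = 0/4 = 0
  <chi_rho, chi_2> = (1/4)[1*(5)*conj(1) + 1*(2 - I)*conj(-1) + 1*(3)*conj(1) + 1*(2 + I)*conj(-1)]
      = (1/4)[(5) + (-2 + I) + (3) + (-2 - I)] = 4/4 = 1
  <chi_rho, chi_3> = (1/4)[1*(5)*conj(1) + 1*(2 - I)*conj(-I) + 1*(3)*conj(-1) + 1*(2 + I)*conj(I)]
      = (1/4)[(5) + (1 + 2*I) + (-3) + (1 - 2*I)] = 4/4 = 1
(Exp terms are combined using exp(i*s)*conj(exp(i*t)) = exp(i*(s-t)), and sums of them are collapsed using the identity that for every m > 1 the m distinct m-th roots of unity sum to 0, e.g. 1 + exp(2*I*pi/3) + exp(-2*I*pi/3) = 0.)
Dimension check: dim(rho) = sum (mult * dim) = 3*1 + 0*1 + 1*1 + 1*1 = 5 = chi_rho(e) = 5.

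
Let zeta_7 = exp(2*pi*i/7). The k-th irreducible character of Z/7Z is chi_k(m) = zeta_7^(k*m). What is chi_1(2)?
chi_1(2) = zeta_7^2 = exp(4*I*pi/7)

Argument: chi_1(2) = zeta_7^(1*2) = zeta_7^2. Since zeta_7^7 = 1, this equals zeta_7^2 = exp(2*pi*i*2/7) = exp(4*I*pi/7).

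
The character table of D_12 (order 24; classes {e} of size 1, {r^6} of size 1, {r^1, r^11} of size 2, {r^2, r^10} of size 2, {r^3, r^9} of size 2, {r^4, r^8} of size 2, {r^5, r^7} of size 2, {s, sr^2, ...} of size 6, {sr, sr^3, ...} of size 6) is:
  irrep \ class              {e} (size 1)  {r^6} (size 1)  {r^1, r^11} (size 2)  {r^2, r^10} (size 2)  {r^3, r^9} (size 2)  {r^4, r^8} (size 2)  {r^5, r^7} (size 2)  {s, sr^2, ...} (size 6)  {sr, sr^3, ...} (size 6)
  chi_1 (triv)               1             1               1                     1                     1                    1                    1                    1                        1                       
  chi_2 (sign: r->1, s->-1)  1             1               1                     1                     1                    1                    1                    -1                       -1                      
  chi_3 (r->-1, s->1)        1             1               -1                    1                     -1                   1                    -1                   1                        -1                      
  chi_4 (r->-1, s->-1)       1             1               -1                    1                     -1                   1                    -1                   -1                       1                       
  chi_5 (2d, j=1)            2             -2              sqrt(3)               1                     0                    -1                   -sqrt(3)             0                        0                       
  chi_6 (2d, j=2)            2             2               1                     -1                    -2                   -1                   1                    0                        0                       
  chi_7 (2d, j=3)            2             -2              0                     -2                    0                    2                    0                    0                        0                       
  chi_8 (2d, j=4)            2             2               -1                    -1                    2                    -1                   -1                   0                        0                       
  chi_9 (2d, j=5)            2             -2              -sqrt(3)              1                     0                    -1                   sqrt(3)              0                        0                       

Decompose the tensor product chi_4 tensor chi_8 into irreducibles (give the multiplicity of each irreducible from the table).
chi_4 tensor chi_8 = chi_6 (all other irreducibles have multiplicity 0).

Details: The character of a tensor product is the pointwise product (chi_4 * chi_8)(C) = chi_4(C) * chi_8(C):
  {e}: (1)*(2), {r^6}: (1)*(2), {r^1, r^11}: (-1)*(-1), {r^2, r^10}: (1)*(-1), {r^3, r^9}: (-1)*(2), {r^4, r^8}: (1)*(-1), {r^5, r^7}: (-1)*(-1), {s, sr^2, ...}: (-1)*(0), {sr, sr^3, ...}: (1)*(0)
so (chi_4 * chi_8) takes values
  {e} -> 2, {r^6} -> 2, {r^1, r^11} -> 1, {r^2, r^10} -> -1, {r^3, r^9} -> -2, {r^4, r^8} -> -1, {r^5, r^7} -> 1, {s, sr^2, ...} -> 0, {sr, sr^3, ...} -> 0.
Now take the inner product of this character with each irreducible chi from the table, <chi_4*chi_8, chi> = (1/24) sum_C |C| (chi_4*chi_8)(C) conj(chi(C)):
  <chi_4*chi_8, chi_1> = (1/24)[1*(2)*conj(1) + 1*(2)*conj(1) + 2*(1)*conj(1) + 2*(-1)*conj(1) + 2*(-2)*conj(1) + 2*(-1)*conj(1) + 2*(1)*conj(1) + 6*(0)*conj(1) + 6*(0)*conj(1)]
      = (1/24)[(2) + (2) + (2) + (-2) + (-4) + (-2) + (2) + (0) + (0)] = 0/24 = 0
  <chi_4*chi_8, chi_2> = (1/24)[1*(2)*conj(1) + 1*(2)*conj(1) + 2*(1)*conj(1) + 2*(-1)*conj(1) + 2*(-2)*conj(1) + 2*(-1)*conj(1) + 2*(1)*conj(1) + 6*(0)*conj(-1) + 6*(0)*conj(-1)]
      = (1/24)[(2) + (2) + (2) + (-2) + (-4) + (-2) + (2) + (0) + (0)] = 0/24 = 0
  <chi_4*chi_8, chi_3> = (1/24)[1*(2)*conj(1) + 1*(2)*conj(1) + 2*(1)*conj(-1) + 2*(-1)*conj(1) + 2*(-2)*conj(-1) + 2*(-1)*conj(1) + 2*(1)*conj(-1) + 6*(0)*conj(1) + 6*(0)*conj(-1)]
      = (1/24)[(2) + (2) + (-2) + (-2) + (4) + (-2) + (-2) + (0) + (0)] = 0/24 = 0
  <chi_4*chi_8, chi_4> = (1/24)[1*(2)*conj(1) + 1*(2)*conj(1) + 2*(1)*conj(-1) + 2*(-1)*conj(1) + 2*(-2)*conj(-1) + 2*(-1)*conj(1) + 2*(1)*conj(-1) + 6*(0)*conj(-1) + 6*(0)*conj(1)]
      = (1/24)[(2) + (2) + (-2) + (-2) + (4) + (-2) + (-2) + (0) + (0)] = 0/24 = 0
  <chi_4*chi_8, chi_5> = (1/24)[1*(2)*conj(2) + 1*(2)*conj(-2) + 2*(1)*conj(sqrt(3)) + 2*(-1)*conj(1) + 2*(-2)*conj(0) + 2*(-1)*conj(-1) + 2*(1)*conj(-sqrt(3)) + 6*(0)*conj(0) + 6*(0)*conj(0)]
      = (1/24)[(4) + (-4) + (2*sqrt(3)) + (-2) + (0) + (2) + (-2*sqrt(3)) + (0) + (0)] = 0/24 = 0
  <chi_4*chi_8, chi_6> = (1/24)[1*(2)*conj(2) + 1*(2)*conj(2) + 2*(1)*conj(1) + 2*(-1)*conj(-1) + 2*(-2)*conj(-2) + 2*(-1)*conj(-1) + 2*(1)*conj(1) + 6*(0)*conj(0) + 6*(0)*conj(0)]
      = (1/24)[(4) + (4) + (2) + (2) + (8) + (2) + (2) + (0) + (0)] = 24/24 = 1
  <chi_4*chi_8, chi_7> = (1/24)[1*(2)*conj(2) + 1*(2)*conj(-2) + 2*(1)*conj(0) + 2*(-1)*conj(-2) + 2*(-2)*conj(0) + 2*(-1)*conj(2) + 2*(1)*conj(0) + 6*(0)*conj(0) + 6*(0)*conj(0)]
      = (1/24)[(4) + (-4) + (0) + (4) + (0) + (-4) + (0) + (0) + (0)] = 0/24 = 0
  <chi_4*chi_8, chi_8> = (1/24)[1*(2)*conj(2) + 1*(2)*conj(2) + 2*(1)*conj(-1) + 2*(-1)*conj(-1) + 2*(-2)*conj(2) + 2*(-1)*conj(-1) + 2*(1)*conj(-1) + 6*(0)*conj(0) + 6*(0)*conj(0)]
      = (1/24)[(4) + (4) + (-2) + (2) + (-8) + (2) + (-2) + (0) + (0)] = 0/24 = 0
  <chi_4*chi_8, chi_9> = (1/24)[1*(2)*conj(2) + 1*(2)*conj(-2) + 2*(1)*conj(-sqrt(3)) + 2*(-1)*conj(1) + 2*(-2)*conj(0) + 2*(-1)*conj(-1) + 2*(1)*conj(sqrt(3)) + 6*(0)*conj(0) + 6*(0)*conj(0)]
      = (1/24)[(4) + (-4) + (-2*sqrt(3)) + (-2) + (0) + (2) + (2*sqrt(3)) + (0) + (0)] = 0/24 = 0
Hence the multiplicities are chi_6: 1. Dimension check: dim(chi_4)*dim(chi_8) = 1*2 = 2 and sum (mult * dim) = 1*2 = 2.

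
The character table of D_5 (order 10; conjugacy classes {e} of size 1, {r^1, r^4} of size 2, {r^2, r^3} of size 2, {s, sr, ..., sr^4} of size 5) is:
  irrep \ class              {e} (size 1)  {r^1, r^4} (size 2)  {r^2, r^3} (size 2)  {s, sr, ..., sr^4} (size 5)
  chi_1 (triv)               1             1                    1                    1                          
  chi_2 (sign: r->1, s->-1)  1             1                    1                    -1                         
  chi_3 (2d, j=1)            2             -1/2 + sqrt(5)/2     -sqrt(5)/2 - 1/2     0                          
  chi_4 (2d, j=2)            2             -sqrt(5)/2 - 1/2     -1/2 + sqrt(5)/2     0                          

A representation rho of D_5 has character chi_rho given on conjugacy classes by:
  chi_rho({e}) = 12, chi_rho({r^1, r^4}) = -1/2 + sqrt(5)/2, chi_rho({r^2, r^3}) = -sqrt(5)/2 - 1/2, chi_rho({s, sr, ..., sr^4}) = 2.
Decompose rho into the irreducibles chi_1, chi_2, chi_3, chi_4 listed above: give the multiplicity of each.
Multiplicities: chi_1: 2, chi_2: 0, chi_3: 3, chi_4: 2.

Why: Use <chi_rho, chi> = (1/|G|) sum_C |C| * chi_rho(C) * conj(chi(C)) with |G| = 10 for each irreducible chi in the table:
  <chi_rho, chi_1> = (1/10)[1*(12)*conj(1) + 2*(-1/2 + sqrt(5)/2)*conj(1) + 2*(-sqrt(5)/2 - 1/2)*conj(1) + 5*(2)*conj(1)]
      = (1/10)[(12) + (-1 + sqrt(5)) + (-sqrt(5) - 1) + (10)] = 20/10 = 2
  <chi_rho, chi_2> = (1/10)[1*(12)*conj(1) + 2*(-1/2 + sqrt(5)/2)*conj(1) + 2*(-sqrt(5)/2 - 1/2)*conj(1) + 5*(2)*conj(-1)]
      = (1/10)[(12) + (-1 + sqrt(5)) + (-sqrt(5) - 1) + (-10)] = 0/10 = 0
  <chi_rho, chi_3> = (1/10)[1*(12)*conj(2) + 2*(-1/2 + sqrt(5)/2)*conj(-1/2 + sqrt(5)/2) + 2*(-sqrt(5)/2 - 1/2)*conj(-sqrt(5)/2 - 1/2) + 5*(2)*conj(0)]
      = (1/10)[(24) + (3 - sqrt(5)) + (sqrt(5) + 3) + (0)] = 30/10 = 3
  <chi_rho, chi_4> = (1/10)[1*(12)*conj(2) + 2*(-1/2 + sqrt(5)/2)*conj(-sqrt(5)/2 - 1/2) + 2*(-sqrt(5)/2 - 1/2)*conj(-1/2 + sqrt(5)/2) + 5*(2)*conj(0)]
      = (1/10)[(24) + (-2) + (-2) + (0)] = 20/10 = 2
Dimension check: dim(rho) = sum (mult * dim) = 2*1 + 0*1 + 3*2 + 2*2 = 12 = chi_rho(e) = 12.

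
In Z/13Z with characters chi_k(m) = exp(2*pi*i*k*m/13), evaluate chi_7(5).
chi_7(5) = zeta_13^35 = exp(-8*I*pi/13)

chi_7(5) = zeta_13^(7*5) = zeta_13^35. Since zeta_13^13 = 1, this equals zeta_13^9 = exp(2*pi*i*9/13) = exp(-8*I*pi/13).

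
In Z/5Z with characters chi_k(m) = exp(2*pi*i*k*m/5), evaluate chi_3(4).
chi_3(4) = zeta_5^12 = exp(4*I*pi/5)

Argument: chi_3(4) = zeta_5^(3*4) = zeta_5^12. Since zeta_5^5 = 1, this equals zeta_5^2 = exp(2*pi*i*2/5) = exp(4*I*pi/5).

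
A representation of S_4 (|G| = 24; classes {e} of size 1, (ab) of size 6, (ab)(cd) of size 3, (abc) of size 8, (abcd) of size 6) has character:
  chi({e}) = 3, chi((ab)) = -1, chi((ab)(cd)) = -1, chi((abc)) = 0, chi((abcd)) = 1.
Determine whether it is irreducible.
Irreducible: <chi, chi> = 1.

Explanation: <chi, chi> = (1/|G|) sum_C |C| * |chi(C)|^2 = (1/24)[1*|3|^2 + 6*|-1|^2 + 3*|-1|^2 + 8*|0|^2 + 6*|1|^2]
  = (1/24)[(9) + (6) + (3) + (0) + (6)] = 24/24 = 1.
A character is irreducible iff <chi, chi> = 1, so this representation is irreducible.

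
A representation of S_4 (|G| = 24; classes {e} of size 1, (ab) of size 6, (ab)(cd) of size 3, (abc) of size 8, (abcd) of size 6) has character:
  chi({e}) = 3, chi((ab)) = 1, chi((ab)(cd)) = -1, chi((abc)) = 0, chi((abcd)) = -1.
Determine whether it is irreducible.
Irreducible: <chi, chi> = 1.

Argument: <chi, chi> = (1/|G|) sum_C |C| * |chi(C)|^2 = (1/24)[1*|3|^2 + 6*|1|^2 + 3*|-1|^2 + 8*|0|^2 + 6*|-1|^2]
  = (1/24)[(9) + (6) + (3) + (0) + (6)] = 24/24 = 1.
A character is irreducible iff <chi, chi> = 1, so this representation is irreducible.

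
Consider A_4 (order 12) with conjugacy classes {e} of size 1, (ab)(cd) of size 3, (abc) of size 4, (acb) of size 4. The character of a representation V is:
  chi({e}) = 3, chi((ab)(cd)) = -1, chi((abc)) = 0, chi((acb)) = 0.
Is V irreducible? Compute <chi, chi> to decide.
Irreducible: <chi, chi> = 1.

Solution. <chi, chi> = (1/|G|) sum_C |C| * |chi(C)|^2 = (1/12)[1*|3|^2 + 3*|-1|^2 + 4*|0|^2 + 4*|0|^2]
  = (1/12)[(9) + (3) + (0) + (0)] = 12/12 = 1.
(Exp terms are combined using exp(i*s)*conj(exp(i*t)) = exp(i*(s-t)), and sums of them are collapsed using the identity that for every m > 1 the m distinct m-th roots of unity sum to 0, e.g. 1 + exp(2*I*pi/3) + exp(-2*I*pi/3) = 0.)
A character is irreducible iff <chi, chi> = 1, so this representation is irreducible.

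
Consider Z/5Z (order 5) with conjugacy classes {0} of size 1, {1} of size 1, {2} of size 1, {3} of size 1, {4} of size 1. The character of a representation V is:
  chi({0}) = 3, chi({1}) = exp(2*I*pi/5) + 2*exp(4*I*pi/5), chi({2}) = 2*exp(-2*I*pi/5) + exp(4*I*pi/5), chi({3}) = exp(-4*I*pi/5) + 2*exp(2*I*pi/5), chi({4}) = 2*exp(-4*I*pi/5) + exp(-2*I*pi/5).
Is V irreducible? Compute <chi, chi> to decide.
Not irreducible (reducible): <chi, chi> = 5 > 1.

<chi, chi> = (1/|G|) sum_C |C| * |chi(C)|^2 = (1/5)[1*|3|^2 + 1*|exp(2*I*pi/5) + 2*exp(4*I*pi/5)|^2 + 1*|2*exp(-2*I*pi/5) + exp(4*I*pi/5)|^2 + 1*|exp(-4*I*pi/5) + 2*exp(2*I*pi/5)|^2 + 1*|2*exp(-4*I*pi/5) + exp(-2*I*pi/5)|^2]
  = (1/5)[(9) + (5 + 2*exp(-2*I*pi/5) + 2*exp(2*I*pi/5)) + (5 + 2*exp(-4*I*pi/5) + 2*exp(4*I*pi/5)) + (5 + 2*exp(-4*I*pi/5) + 2*exp(4*I*pi/5)) + (5 + 2*exp(-2*I*pi/5) + 2*exp(2*I*pi/5))] = 25/5 = 5.
(Exp terms are combined using exp(i*s)*conj(exp(i*t)) = exp(i*(s-t)), and sums of them are collapsed using the identity that for every m > 1 the m distinct m-th roots of unity sum to 0, e.g. 1 + exp(2*I*pi/3) + exp(-2*I*pi/3) = 0.)
A character is irreducible iff <chi, chi> = 1, so this representation is reducible.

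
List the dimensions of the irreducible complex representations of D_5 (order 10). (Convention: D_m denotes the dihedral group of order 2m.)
Dimensions: 1, 1, 2, 2

Reasoning: There are 4 irreducibles (= number of conjugacy classes). Their dimensions d_i satisfy sum d_i^2 = |G| = 10: 1 + 1 + 4 + 4 = 10.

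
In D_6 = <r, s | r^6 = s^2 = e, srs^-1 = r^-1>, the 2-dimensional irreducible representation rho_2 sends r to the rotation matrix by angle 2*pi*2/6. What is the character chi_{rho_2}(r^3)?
chi_{rho_2}(r^3) = 2*cos(2*pi*2*3/6) = 2

Details: rho_2(r^3) is rotation by angle 2*pi*2*3/6, whose trace is 2*cos(2*pi*2*3/6) = 2.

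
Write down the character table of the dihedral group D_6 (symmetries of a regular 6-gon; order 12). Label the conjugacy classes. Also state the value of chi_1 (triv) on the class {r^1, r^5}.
Conjugacy classes: {e} of size 1, {r^3} of size 1, {r^1, r^5} of size 2, {r^2, r^4} of size 2, {s, sr^2, ...} of size 3, {sr, sr^3, ...} of size 3.
Character table:
  irrep \ class              {e} (size 1)  {r^3} (size 1)  {r^1, r^5} (size 2)  {r^2, r^4} (size 2)  {s, sr^2, ...} (size 3)  {sr, sr^3, ...} (size 3)
  chi_1 (triv)               1             1               1                    1                    1                        1                       
  chi_2 (sign: r->1, s->-1)  1             1               1                    1                    -1                       -1                      
  chi_3 (r->-1, s->1)        1             -1              -1                   1                    1                        -1                      
  chi_4 (r->-1, s->-1)       1             -1              -1                   1                    -1                       1                       
  chi_5 (2d, j=1)            2             -2              1                    -1                   0                        0                       
  chi_6 (2d, j=2)            2             2               -1                   -1                   0                        0                       

Spot check: chi_1 (triv) on {r^1, r^5} = 1.

Reasoning: D_6 has order 2*6 = 12 with 6 conjugacy classes, hence 6 irreducibles. Sum of squared dims 1 + 1 + 1 + 1 + 4 + 4 = 12 = |G|. Linear characters come from the abelianisation; the 2-dimensional irreps have character r^k -> 2*cos(2*pi*j*k/6), reflections -> 0.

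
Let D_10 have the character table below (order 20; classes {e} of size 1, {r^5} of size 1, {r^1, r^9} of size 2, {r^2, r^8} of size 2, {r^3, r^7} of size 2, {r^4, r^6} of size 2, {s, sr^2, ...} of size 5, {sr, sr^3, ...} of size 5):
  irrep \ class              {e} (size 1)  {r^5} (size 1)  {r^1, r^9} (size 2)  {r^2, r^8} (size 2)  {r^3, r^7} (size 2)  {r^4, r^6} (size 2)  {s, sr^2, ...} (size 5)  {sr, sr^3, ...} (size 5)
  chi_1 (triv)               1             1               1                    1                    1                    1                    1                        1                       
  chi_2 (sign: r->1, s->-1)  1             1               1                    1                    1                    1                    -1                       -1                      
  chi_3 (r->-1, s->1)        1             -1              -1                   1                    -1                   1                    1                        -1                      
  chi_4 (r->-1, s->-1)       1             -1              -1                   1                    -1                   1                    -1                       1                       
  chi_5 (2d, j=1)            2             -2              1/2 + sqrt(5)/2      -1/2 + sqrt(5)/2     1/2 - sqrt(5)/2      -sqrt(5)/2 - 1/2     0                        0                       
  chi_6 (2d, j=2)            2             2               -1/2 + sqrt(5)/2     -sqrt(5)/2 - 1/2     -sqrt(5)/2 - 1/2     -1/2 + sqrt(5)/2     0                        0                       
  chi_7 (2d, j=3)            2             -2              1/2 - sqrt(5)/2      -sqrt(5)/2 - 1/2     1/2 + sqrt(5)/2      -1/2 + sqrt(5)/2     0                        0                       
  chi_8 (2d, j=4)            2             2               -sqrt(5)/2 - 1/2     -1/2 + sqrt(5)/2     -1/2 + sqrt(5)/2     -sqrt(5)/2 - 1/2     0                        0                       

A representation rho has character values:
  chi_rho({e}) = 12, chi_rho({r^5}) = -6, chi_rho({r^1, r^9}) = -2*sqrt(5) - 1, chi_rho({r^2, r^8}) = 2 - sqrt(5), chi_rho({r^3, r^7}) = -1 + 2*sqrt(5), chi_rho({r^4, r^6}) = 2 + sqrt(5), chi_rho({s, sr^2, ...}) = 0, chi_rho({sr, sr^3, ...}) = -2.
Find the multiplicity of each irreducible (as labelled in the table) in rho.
Multiplicities: chi_1: 0, chi_2: 1, chi_3: 2, chi_4: 1, chi_5: 0, chi_6: 0, chi_7: 3, chi_8: 1.

Proof sketch: Use <chi_rho, chi> = (1/|G|) sum_C |C| * chi_rho(C) * conj(chi(C)) with |G| = 20 for each irreducible chi in the table:
  <chi_rho, chi_1> = (1/20)[1*(12)*conj(1) + 1*(-6)*conj(1) + 2*(-2*sqrt(5) - 1)*conj(1) + 2*(2 - sqrt(5))*conj(1) + 2*(-1 + 2*sqrt(5))*conj(1) + 2*(2 + sqrt(5))*conj(1) + 5*(0)*conj(1) + 5*(-2)*conj(1)]
      = (1/20)[(12) + (-6) + (-4*sqrt(5) - 2) + (4 - 2*sqrt(5)) + (-2 + 4*sqrt(5)) + (4 + 2*sqrt(5)) + (0) + (-10)] = 0/20 = 0
  <chi_rho, chi_2> = (1/20)[1*(12)*conj(1) + 1*(-6)*conj(1) + 2*(-2*sqrt(5) - 1)*conj(1) + 2*(2 - sqrt(5))*conj(1) + 2*(-1 + 2*sqrt(5))*conj(1) + 2*(2 + sqrt(5))*conj(1) + 5*(0)*conj(-1) + 5*(-2)*conj(-1)]
      = (1/20)[(12) + (-6) + (-4*sqrt(5) - 2) + (4 - 2*sqrt(5)) + (-2 + 4*sqrt(5)) + (4 + 2*sqrt(5)) + (0) + (10)] = 20/20 = 1
  <chi_rho, chi_3> = (1/20)[1*(12)*conj(1) + 1*(-6)*conj(-1) + 2*(-2*sqrt(5) - 1)*conj(-1) + 2*(2 - sqrt(5))*conj(1) + 2*(-1 + 2*sqrt(5))*conj(-1) + 2*(2 + sqrt(5))*conj(1) + 5*(0)*conj(1) + 5*(-2)*conj(-1)]
      = (1/20)[(12) + (6) + (2 + 4*sqrt(5)) + (4 - 2*sqrt(5)) + (2 - 4*sqrt(5)) + (4 + 2*sqrt(5)) + (0) + (10)] = 40/20 = 2
  <chi_rho, chi_4> = (1/20)[1*(12)*conj(1) + 1*(-6)*conj(-1) + 2*(-2*sqrt(5) - 1)*conj(-1) + 2*(2 - sqrt(5))*conj(1) + 2*(-1 + 2*sqrt(5))*conj(-1) + 2*(2 + sqrt(5))*conj(1) + 5*(0)*conj(-1) + 5*(-2)*conj(1)]
      = (1/20)[(12) + (6) + (2 + 4*sqrt(5)) + (4 - 2*sqrt(5)) + (2 - 4*sqrt(5)) + (4 + 2*sqrt(5)) + (0) + (-10)] = 20/20 = 1
  <chi_rho, chi_5> = (1/20)[1*(12)*conj(2) + 1*(-6)*conj(-2) + 2*(-2*sqrt(5) - 1)*conj(1/2 + sqrt(5)/2) + 2*(2 - sqrt(5))*conj(-1/2 + sqrt(5)/2) + 2*(-1 + 2*sqrt(5))*conj(1/2 - sqrt(5)/2) + 2*(2 + sqrt(5))*conj(-sqrt(5)/2 - 1/2) + 5*(0)*conj(0) + 5*(-2)*conj(0)]
      = (1/20)[(24) + (12) + (-11 - 3*sqrt(5)) + (-7 + 3*sqrt(5)) + (-11 + 3*sqrt(5)) + (-7 - 3*sqrt(5)) + (0) + (0)] = 0/20 = 0
  <chi_rho, chi_6> = (1/20)[1*(12)*conj(2) + 1*(-6)*conj(2) + 2*(-2*sqrt(5) - 1)*conj(-1/2 + sqrt(5)/2) + 2*(2 - sqrt(5))*conj(-sqrt(5)/2 - 1/2) + 2*(-1 + 2*sqrt(5))*conj(-sqrt(5)/2 - 1/2) + 2*(2 + sqrt(5))*conj(-1/2 + sqrt(5)/2) + 5*(0)*conj(0) + 5*(-2)*conj(0)]
      = (1/20)[(24) + (-12) + (-9 + sqrt(5)) + (3 - sqrt(5)) + (-9 - sqrt(5)) + (sqrt(5) + 3) + (0) + (0)] = 0/20 = 0
  <chi_rho, chi_7> = (1/20)[1*(12)*conj(2) + 1*(-6)*conj(-2) + 2*(-2*sqrt(5) - 1)*conj(1/2 - sqrt(5)/2) + 2*(2 - sqrt(5))*conj(-sqrt(5)/2 - 1/2) + 2*(-1 + 2*sqrt(5))*conj(1/2 + sqrt(5)/2) + 2*(2 + sqrt(5))*conj(-1/2 + sqrt(5)/2) + 5*(0)*conj(0) + 5*(-2)*conj(0)]
      = (1/20)[(24) + (12) + (9 - sqrt(5)) + (3 - sqrt(5)) + (sqrt(5) + 9) + (sqrt(5) + 3) + (0) + (0)] = 60/20 = 3
  <chi_rho, chi_8> = (1/20)[1*(12)*conj(2) + 1*(-6)*conj(2) + 2*(-2*sqrt(5) - 1)*conj(-sqrt(5)/2 - 1/2) + 2*(2 - sqrt(5))*conj(-1/2 + sqrt(5)/2) + 2*(-1 + 2*sqrt(5))*conj(-1/2 + sqrt(5)/2) + 2*(2 + sqrt(5))*conj(-sqrt(5)/2 - 1/2) + 5*(0)*conj(0) + 5*(-2)*conj(0)]
      = (1/20)[(24) + (-12) + (3*sqrt(5) + 11) + (-7 + 3*sqrt(5)) + (11 - 3*sqrt(5)) + (-7 - 3*sqrt(5)) + (0) + (0)] = 20/20 = 1
Dimension check: dim(rho) = sum (mult * dim) = 0*1 + 1*1 + 2*1 + 1*1 + 0*2 + 0*2 + 3*2 + 1*2 = 12 = chi_rho(e) = 12.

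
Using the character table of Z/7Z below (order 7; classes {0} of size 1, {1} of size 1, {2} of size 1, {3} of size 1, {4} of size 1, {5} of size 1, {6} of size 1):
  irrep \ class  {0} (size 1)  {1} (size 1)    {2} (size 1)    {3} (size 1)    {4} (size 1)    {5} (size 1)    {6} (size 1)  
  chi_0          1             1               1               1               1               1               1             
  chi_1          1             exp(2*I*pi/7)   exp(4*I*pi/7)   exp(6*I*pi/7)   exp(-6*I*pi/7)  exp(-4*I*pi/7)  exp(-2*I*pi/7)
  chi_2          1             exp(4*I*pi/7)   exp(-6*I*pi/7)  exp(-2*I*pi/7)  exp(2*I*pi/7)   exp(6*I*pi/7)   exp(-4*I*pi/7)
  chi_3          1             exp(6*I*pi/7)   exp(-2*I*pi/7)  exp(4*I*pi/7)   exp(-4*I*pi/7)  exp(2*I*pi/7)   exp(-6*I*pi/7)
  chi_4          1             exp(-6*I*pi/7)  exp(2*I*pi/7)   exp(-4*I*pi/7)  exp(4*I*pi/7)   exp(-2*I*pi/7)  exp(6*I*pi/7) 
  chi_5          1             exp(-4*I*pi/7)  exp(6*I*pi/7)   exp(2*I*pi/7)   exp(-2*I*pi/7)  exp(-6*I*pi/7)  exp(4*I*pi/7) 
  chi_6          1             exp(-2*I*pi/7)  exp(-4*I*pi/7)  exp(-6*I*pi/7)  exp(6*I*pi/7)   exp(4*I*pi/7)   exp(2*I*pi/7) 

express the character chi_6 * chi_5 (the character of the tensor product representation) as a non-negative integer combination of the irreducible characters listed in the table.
chi_6 tensor chi_5 = chi_4 (all other irreducibles have multiplicity 0).

Explanation: The character of a tensor product is the pointwise product (chi_6 * chi_5)(C) = chi_6(C) * chi_5(C):
  {0}: (1)*(1), {1}: (exp(-2*I*pi/7))*(exp(-4*I*pi/7)), {2}: (exp(-4*I*pi/7))*(exp(6*I*pi/7)), {3}: (exp(-6*I*pi/7))*(exp(2*I*pi/7)), {4}: (exp(6*I*pi/7))*(exp(-2*I*pi/7)), {5}: (exp(4*I*pi/7))*(exp(-6*I*pi/7)), {6}: (exp(2*I*pi/7))*(exp(4*I*pi/7))
so (chi_6 * chi_5) takes values
  {0} -> 1, {1} -> exp(-6*I*pi/7), {2} -> exp(2*I*pi/7), {3} -> exp(-4*I*pi/7), {4} -> exp(4*I*pi/7), {5} -> exp(-2*I*pi/7), {6} -> exp(6*I*pi/7).
Now take the inner product of this character with each irreducible chi from the table, <chi_6*chi_5, chi> = (1/7) sum_C |C| (chi_6*chi_5)(C) conj(chi(C)):
  <chi_6*chi_5, chi_0> = (1/7)[1*(1)*conj(1) + 1*(exp(-6*I*pi/7))*conj(1) + 1*(exp(2*I*pi/7))*conj(1) + 1*(exp(-4*I*pi/7))*conj(1) + 1*(exp(4*I*pi/7))*conj(1) + 1*(exp(-2*I*pi/7))*conj(1) + 1*(exp(6*I*pi/7))*conj(1)]
      = (1/7)[(1) + (exp(-6*I*pi/7)) + (exp(2*I*pi/7)) + (exp(-4*I*pi/7)) + (exp(4*I*pi/7)) + (exp(-2*I*pi/7)) + (exp(6*I*pi/7))] = 0/7 = 0
  <chi_6*chi_5, chi_1> = (1/7)[1*(1)*conj(1) + 1*(exp(-6*I*pi/7))*conj(exp(2*I*pi/7)) + 1*(exp(2*I*pi/7))*conj(exp(4*I*pi/7)) + 1*(exp(-4*I*pi/7))*conj(exp(6*I*pi/7)) + 1*(exp(4*I*pi/7))*conj(exp(-6*I*pi/7)) + 1*(exp(-2*I*pi/7))*conj(exp(-4*I*pi/7)) + 1*(exp(6*I*pi/7))*conj(exp(-2*I*pi/7))]
      = (1/7)[(1) + (exp(6*I*pi/7)) + (exp(-2*I*pi/7)) + (exp(4*I*pi/7)) + (exp(-4*I*pi/7)) + (exp(2*I*pi/7)) + (exp(-6*I*pi/7))] = 0/7 = 0
  <chi_6*chi_5, chi_2> = (1/7)[1*(1)*conj(1) + 1*(exp(-6*I*pi/7))*conj(exp(4*I*pi/7)) + 1*(exp(2*I*pi/7))*conj(exp(-6*I*pi/7)) + 1*(exp(-4*I*pi/7))*conj(exp(-2*I*pi/7)) + 1*(exp(4*I*pi/7))*conj(exp(2*I*pi/7)) + 1*(exp(-2*I*pi/7))*conj(exp(6*I*pi/7)) + 1*(exp(6*I*pi/7))*conj(exp(-4*I*pi/7))]
      = (1/7)[(1) + (exp(4*I*pi/7)) + (exp(-6*I*pi/7)) + (exp(-2*I*pi/7)) + (exp(2*I*pi/7)) + (exp(6*I*pi/7)) + (exp(-4*I*pi/7))] = 0/7 = 0
  <chi_6*chi_5, chi_3> = (1/7)[1*(1)*conj(1) + 1*(exp(-6*I*pi/7))*conj(exp(6*I*pi/7)) + 1*(exp(2*I*pi/7))*conj(exp(-2*I*pi/7)) + 1*(exp(-4*I*pi/7))*conj(exp(4*I*pi/7)) + 1*(exp(4*I*pi/7))*conj(exp(-4*I*pi/7)) + 1*(exp(-2*I*pi/7))*conj(exp(2*I*pi/7)) + 1*(exp(6*I*pi/7))*conj(exp(-6*I*pi/7))]
      = (1/7)[(1) + (exp(2*I*pi/7)) + (exp(4*I*pi/7)) + (exp(6*I*pi/7)) + (exp(-6*I*pi/7)) + (exp(-4*I*pi/7)) + (exp(-2*I*pi/7))] = 0/7 = 0
  <chi_6*chi_5, chi_4> = (1/7)[1*(1)*conj(1) + 1*(exp(-6*I*pi/7))*conj(exp(-6*I*pi/7)) + 1*(exp(2*I*pi/7))*conj(exp(2*I*pi/7)) + 1*(exp(-4*I*pi/7))*conj(exp(-4*I*pi/7)) + 1*(exp(4*I*pi/7))*conj(exp(4*I*pi/7)) + 1*(exp(-2*I*pi/7))*conj(exp(-2*I*pi/7)) + 1*(exp(6*I*pi/7))*conj(exp(6*I*pi/7))]
      = (1/7)[(1) + (1) + (1) + (1) + (1) + (1) + (1)] = 7/7 = 1
  <chi_6*chi_5, chi_5> = (1/7)[1*(1)*conj(1) + 1*(exp(-6*I*pi/7))*conj(exp(-4*I*pi/7)) + 1*(exp(2*I*pi/7))*conj(exp(6*I*pi/7)) + 1*(exp(-4*I*pi/7))*conj(exp(2*I*pi/7)) + 1*(exp(4*I*pi/7))*conj(exp(-2*I*pi/7)) + 1*(exp(-2*I*pi/7))*conj(exp(-6*I*pi/7)) + 1*(exp(6*I*pi/7))*conj(exp(4*I*pi/7))]
      = (1/7)[(1) + (exp(-2*I*pi/7)) + (exp(-4*I*pi/7)) + (exp(-6*I*pi/7)) + (exp(6*I*pi/7)) + (exp(4*I*pi/7)) + (exp(2*I*pi/7))] = 0/7 = 0
  <chi_6*chi_5, chi_6> = (1/7)[1*(1)*conj(1) + 1*(exp(-6*I*pi/7))*conj(exp(-2*I*pi/7)) + 1*(exp(2*I*pi/7))*conj(exp(-4*I*pi/7)) + 1*(exp(-4*I*pi/7))*conj(exp(-6*I*pi/7)) + 1*(exp(4*I*pi/7))*conj(exp(6*I*pi/7)) + 1*(exp(-2*I*pi/7))*conj(exp(4*I*pi/7)) + 1*(exp(6*I*pi/7))*conj(exp(2*I*pi/7))]
      = (1/7)[(1) + (exp(-4*I*pi/7)) + (exp(6*I*pi/7)) + (exp(2*I*pi/7)) + (exp(-2*I*pi/7)) + (exp(-6*I*pi/7)) + (exp(4*I*pi/7))] = 0/7 = 0
(Exp terms are combined using exp(i*s)*conj(exp(i*t)) = exp(i*(s-t)), and sums of them are collapsed using the identity that for every m > 1 the m distinct m-th roots of unity sum to 0, e.g. 1 + exp(2*I*pi/3) + exp(-2*I*pi/3) = 0.)
Hence the multiplicities are chi_4: 1. Dimension check: dim(chi_6)*dim(chi_5) = 1*1 = 1 and sum (mult * dim) = 1*1 = 1.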